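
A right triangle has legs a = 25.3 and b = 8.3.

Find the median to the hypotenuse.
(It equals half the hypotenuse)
Hypotenuse c = √(a² + b²) = √(640.09 + 68.89) = √708.98 ≈ 26.6267
Median to hypotenuse = c/2 ≈ 26.6267/2 ≈ 13.3133

Median = 13.31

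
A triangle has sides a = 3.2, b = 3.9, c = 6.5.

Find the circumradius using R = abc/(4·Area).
First find the area with Heron's formula.
s = (3.2 + 3.9 + 6.5)/2 = 6.8
Area = √(s(s−a)(s−b)(s−c)) = √(6.8·3.6·2.9·0.3) ≈ √21.2976 ≈ 4.61493
abc = 3.2·3.9·6.5 = 81.12
R = abc/(4·Area) ≈ 81.12/(4·4.61493) = 81.12/18.4597 ≈ 4.39443

R = 4.394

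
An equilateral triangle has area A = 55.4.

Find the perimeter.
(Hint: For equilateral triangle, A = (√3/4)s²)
A = (√3/4)s²  ⇒  s² = 4A/√3 = 4·55.4/√3 = 221.6/1.73205 ≈ 127.941
s ≈ √127.941 ≈ 11.3111
Perimeter = 3s ≈ 3·11.3111 ≈ 33.9333

Perimeter = 33.93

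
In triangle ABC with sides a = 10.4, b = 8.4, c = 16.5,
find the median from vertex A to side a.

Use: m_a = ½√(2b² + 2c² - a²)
m_a = ½√(2·8.4² + 2·16.5² − 10.4²) = ½√(2·70.56 + 2·272.25 − 108.16) = ½√(141.12 + 544.5 − 108.16) = ½√577.46
√577.46 ≈ 24.0304, so m_a ≈ 12.0152

m_a = 12.02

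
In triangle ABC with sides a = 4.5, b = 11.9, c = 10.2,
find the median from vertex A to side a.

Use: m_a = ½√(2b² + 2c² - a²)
m_a = ½√(2·11.9² + 2·10.2² − 4.5²) = ½√(2·141.61 + 2·104.04 − 20.25) = ½√(283.22 + 208.08 − 20.25) = ½√471.05
√471.05 ≈ 21.7037, so m_a ≈ 10.8518

m_a = 10.85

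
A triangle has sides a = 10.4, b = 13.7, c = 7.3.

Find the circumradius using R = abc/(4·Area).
First find the area with Heron's formula.
s = (10.4 + 13.7 + 7.3)/2 = 15.7
Area = √(s(s−a)(s−b)(s−c)) = √(15.7·5.3·2·8.4) ≈ √1397.93 ≈ 37.3889
abc = 10.4·13.7·7.3 = 1040.104
R = abc/(4·Area) ≈ 1040.104/(4·37.3889) = 1040.104/149.556 ≈ 6.95464

R = 6.955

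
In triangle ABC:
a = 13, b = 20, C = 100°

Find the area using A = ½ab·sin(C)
A = ½·a·b·sin(C) = ½·13·20·sin(100°)
sin(100°) ≈ 0.984808
A ≈ ½·260·0.984808 = 130·0.984808 ≈ 128.025

Area = 128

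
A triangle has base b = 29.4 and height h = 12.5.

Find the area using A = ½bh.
A = ½·b·h = ½·29.4·12.5 = ½·367.5 = 183.75

Area = 183.75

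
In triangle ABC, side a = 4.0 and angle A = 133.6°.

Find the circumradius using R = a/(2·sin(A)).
R = a/(2·sin(A)) = 4.0/(2·sin(133.6°))
sin(133.6°) ≈ 0.724172
R ≈ 4.0/(2·0.724172) = 4.0/1.44834 ≈ 2.76178

R = 2.762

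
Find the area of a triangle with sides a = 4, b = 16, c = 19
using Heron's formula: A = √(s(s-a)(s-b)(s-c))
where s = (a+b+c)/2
s = (4 + 16 + 19)/2 = 39/2 = 19.5
s − a = 15.5, s − b = 3.5, s − c = 0.5
s(s−a)(s−b)(s−c) = 19.5·15.5·3.5·0.5 = 528.9375
Area = √528.9375 ≈ 22.9986

s = 19.5, Area = 23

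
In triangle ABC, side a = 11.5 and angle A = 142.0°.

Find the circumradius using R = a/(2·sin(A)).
R = a/(2·sin(A)) = 11.5/(2·sin(142.0°))
sin(142.0°) ≈ 0.615661
R ≈ 11.5/(2·0.615661) = 11.5/1.23132 ≈ 9.33955

R = 9.34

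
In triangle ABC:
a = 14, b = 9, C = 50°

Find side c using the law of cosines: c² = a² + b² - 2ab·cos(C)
c² = 14² + 9² − 2·14·9·cos(50°)
cos(50°) ≈ 0.642788
c² ≈ 196 + 81 − 252·(0.642788) ≈ 277 − 161.982 ≈ 115.018
c ≈ √115.018 ≈ 10.7246

c = 10.72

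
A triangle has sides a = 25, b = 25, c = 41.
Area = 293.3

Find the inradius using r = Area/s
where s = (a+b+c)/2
s = (25 + 25 + 41)/2 = 91/2 = 45.5
r = Area/s = 293.3/45.5 ≈ 6.44615

r = 6.446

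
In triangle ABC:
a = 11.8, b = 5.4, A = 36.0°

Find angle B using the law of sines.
a/sin(A) = b/sin(B)  ⇒  sin(B) = b·sin(A)/a = 5.4·sin(36.0°)/11.8
sin(36.0°) ≈ 0.587785
sin(B) ≈ 5.4·0.587785/11.8 ≈ 3.17404/11.8 ≈ 0.268986
B = arcsin(0.268986) ≈ 15.604°
(Since b ≤ a we need B ≤ A, so the obtuse alternative 180° − 15.604° ≈ 164.396° is rejected.)

B = 15.6°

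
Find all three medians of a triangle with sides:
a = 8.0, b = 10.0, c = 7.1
Median formula: m_a = ½√(2b² + 2c² − a²) (and cyclically). a² = 64, b² = 100, c² = 50.41.
m_a = ½√(2·100 + 2·50.41 − 64) = ½√236.82 ≈ ½·15.389 ≈ 7.69448
m_b = ½√(2·64 + 2·50.41 − 100) = ½√128.82 ≈ ½·11.3499 ≈ 5.67494
m_c = ½√(2·64 + 2·100 − 50.41) = ½√277.59 ≈ ½·16.661 ≈ 8.33052

m_a = 7.694, m_b = 5.675, m_c = 8.331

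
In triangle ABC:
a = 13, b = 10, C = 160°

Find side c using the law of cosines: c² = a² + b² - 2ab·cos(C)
c² = 13² + 10² − 2·13·10·cos(160°)
cos(160°) ≈ -0.939693
c² ≈ 169 + 100 − 260·(-0.939693) ≈ 269 + 244.32 ≈ 513.32
c ≈ √513.32 ≈ 22.6566

c = 22.66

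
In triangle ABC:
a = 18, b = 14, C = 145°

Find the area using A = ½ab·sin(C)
A = ½·a·b·sin(C) = ½·18·14·sin(145°)
sin(145°) ≈ 0.573576
A ≈ ½·252·0.573576 = 126·0.573576 ≈ 72.2706

Area = 72.27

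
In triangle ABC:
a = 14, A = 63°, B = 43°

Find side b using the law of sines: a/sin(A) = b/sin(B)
a/sin(A) = b/sin(B)  ⇒  b = a·sin(B)/sin(A) = 14·sin(43°)/sin(63°)
sin(43°) ≈ 0.681998, sin(63°) ≈ 0.891007
b ≈ 14·0.681998/0.891007 ≈ 9.54798/0.891007 ≈ 10.7159

b = 10.72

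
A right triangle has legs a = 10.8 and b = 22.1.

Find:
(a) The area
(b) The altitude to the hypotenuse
(a) The legs are perpendicular, so Area = ½·a·b = ½·10.8·22.1 = ½·238.68 = 119.34
(b) Hypotenuse c = √(a² + b²) = √(116.64 + 488.41) = √605.05 ≈ 24.5978
    Area = ½·c·h_c  ⇒  h_c = 2·Area/c = 238.68/24.5978 ≈ 9.70332

Area = 119.34, h_c = 9.703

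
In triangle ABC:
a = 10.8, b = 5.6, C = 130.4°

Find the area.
Two sides and the included angle (SAS): A = ½·a·b·sin(C) = ½·10.8·5.6·sin(130.4°)
sin(130.4°) ≈ 0.761538
A ≈ ½·60.48·0.761538 = 30.24·0.761538 ≈ 23.0289

Area = 23.03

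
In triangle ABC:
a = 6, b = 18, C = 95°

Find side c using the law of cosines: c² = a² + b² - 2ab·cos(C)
c² = 6² + 18² − 2·6·18·cos(95°)
cos(95°) ≈ -0.0871557
c² ≈ 36 + 324 − 216·(-0.0871557) ≈ 360 + 18.8256 ≈ 378.826
c ≈ √378.826 ≈ 19.4634

c = 19.46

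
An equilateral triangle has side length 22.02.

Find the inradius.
r = Area/s with s the semi-perimeter.
Area = (√3/4)·22.02² = (√3/4)·484.8804 ≈ 0.433013·484.8804 ≈ 209.959
s = 3·22.02/2 = 33.03
r ≈ 209.959/33.03 ≈ 6.35663
(Equivalently r = side/(2√3) = 22.02/3.4641 ≈ 6.35663.)

r = 6.357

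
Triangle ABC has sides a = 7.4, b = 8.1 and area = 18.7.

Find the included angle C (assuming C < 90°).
Area = ½·a·b·sin(C)  ⇒  sin(C) = 2·Area/(a·b) = 2·18.7/(7.4·8.1) = 37.4/59.94 ≈ 0.623957
C = arcsin(0.623957) ≈ 38.6057° (taking the acute solution since C < 90°)

C = 38.61°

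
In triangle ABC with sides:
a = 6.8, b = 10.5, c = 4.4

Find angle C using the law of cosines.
c² = a² + b² − 2ab·cos(C)  ⇒  cos(C) = (a² + b² − c²)/(2ab)
cos(C) = (6.8² + 10.5² − 4.4²)/(2·6.8·10.5) = (46.24 + 110.25 − 19.36)/142.8 = 137.13/142.8 ≈ 0.960294
C = arccos(0.960294) ≈ 16.1999°

C = 16.2°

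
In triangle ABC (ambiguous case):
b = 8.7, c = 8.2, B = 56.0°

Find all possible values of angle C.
b/sin(B) = c/sin(C)  ⇒  sin(C) = c·sin(B)/b = 8.2·sin(56.0°)/8.7
sin(56.0°) ≈ 0.829038
sin(C) ≈ 8.2·0.829038/8.7 ≈ 6.79811/8.7 ≈ 0.781392
Candidate 1: C₁ = arcsin(0.781392) ≈ 51.3882°  →  A = 180° − 56.0° − 51.3882° ≈ 72.6118° > 0, valid
Candidate 2: C₂ = 180° − C₁ ≈ 128.612°  →  A = 180° − 56.0° − 128.612° ≈ -4.6118° ≤ 0, not a valid triangle

C = 51.39° (one solution)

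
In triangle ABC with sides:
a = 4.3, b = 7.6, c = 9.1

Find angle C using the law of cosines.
c² = a² + b² − 2ab·cos(C)  ⇒  cos(C) = (a² + b² − c²)/(2ab)
cos(C) = (4.3² + 7.6² − 9.1²)/(2·4.3·7.6) = (18.49 + 57.76 − 82.81)/65.36 = -6.56/65.36 ≈ -0.100367
C = arccos(-0.100367) ≈ 95.7603°

C = 95.76°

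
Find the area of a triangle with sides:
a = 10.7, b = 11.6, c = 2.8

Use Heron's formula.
s = (10.7 + 11.6 + 2.8)/2 = 25.1/2 = 12.55
s − a = 1.85, s − b = 0.95, s − c = 9.75
s(s−a)(s−b)(s−c) = 12.55·1.85·0.95·9.75 ≈ 215.052
Area = √215.052 ≈ 14.6647

Area = 14.66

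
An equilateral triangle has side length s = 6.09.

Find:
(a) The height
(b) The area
(a) The height splits the triangle into two 30-60-90 halves: h = s·√3/2 = 6.09·1.73205/2 ≈ 10.5482/2 ≈ 5.27409
(b) Area = (√3/4)·s² = (√3/4)·6.09² = (√3/4)·37.0881 ≈ 0.433013·37.0881 ≈ 16.0596

Height = 5.274, Area = 16.06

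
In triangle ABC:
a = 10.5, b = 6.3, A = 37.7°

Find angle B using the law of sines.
a/sin(A) = b/sin(B)  ⇒  sin(B) = b·sin(A)/a = 6.3·sin(37.7°)/10.5
sin(37.7°) ≈ 0.611527
sin(B) ≈ 6.3·0.611527/10.5 ≈ 3.85262/10.5 ≈ 0.366916
B = arcsin(0.366916) ≈ 21.5256°
(Since b ≤ a we need B ≤ A, so the obtuse alternative 180° − 21.5256° ≈ 158.474° is rejected.)

B = 21.53°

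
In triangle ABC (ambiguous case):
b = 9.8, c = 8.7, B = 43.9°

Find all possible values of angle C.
b/sin(B) = c/sin(C)  ⇒  sin(C) = c·sin(B)/b = 8.7·sin(43.9°)/9.8
sin(43.9°) ≈ 0.693402
sin(C) ≈ 8.7·0.693402/9.8 ≈ 6.0326/9.8 ≈ 0.615571
Candidate 1: C₁ = arcsin(0.615571) ≈ 37.9934°  →  A = 180° − 43.9° − 37.9934° ≈ 98.1066° > 0, valid
Candidate 2: C₂ = 180° − C₁ ≈ 142.007°  →  A = 180° − 43.9° − 142.007° ≈ -5.9066° ≤ 0, not a valid triangle

C = 37.99° (one solution)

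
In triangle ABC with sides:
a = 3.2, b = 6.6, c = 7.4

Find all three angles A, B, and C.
Law of cosines for each angle (a² = 10.24, b² = 43.56, c² = 54.76):
cos(A) = (b² + c² − a²)/(2bc) = (43.56 + 54.76 − 10.24)/(2·6.6·7.4) = 88.08/97.68 ≈ 0.90172  ⇒  A ≈ 25.6149°
cos(B) = (a² + c² − b²)/(2ac) = (10.24 + 54.76 − 43.56)/(2·3.2·7.4) = 21.44/47.36 ≈ 0.452703  ⇒  B ≈ 63.0828°
cos(C) = (a² + b² − c²)/(2ab) = (10.24 + 43.56 − 54.76)/(2·3.2·6.6) = -0.96/42.24 ≈ -0.0227273  ⇒  C ≈ 91.3023°
Check: A + B + C ≈ 180°

A = 25.61°, B = 63.08°, C = 91.3°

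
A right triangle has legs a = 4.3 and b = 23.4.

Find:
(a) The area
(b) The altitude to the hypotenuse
(a) The legs are perpendicular, so Area = ½·a·b = ½·4.3·23.4 = ½·100.62 = 50.31
(b) Hypotenuse c = √(a² + b²) = √(18.49 + 547.56) = √566.05 ≈ 23.7918
    Area = ½·c·h_c  ⇒  h_c = 2·Area/c = 100.62/23.7918 ≈ 4.22919

Area = 50.31, h_c = 4.229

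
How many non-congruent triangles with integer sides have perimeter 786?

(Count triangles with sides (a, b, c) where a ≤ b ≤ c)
Let a ≤ b ≤ c with a + b + c = 786. The only binding inequality is a + b > c, i.e. 786 − c > c, so c < 786/2; and c ≥ 786/3 since c is the largest side.
So 262 ≤ c ≤ 392. For each c, b runs from ⌈(786 − c)/2⌉ up to c (then a = 786 − b − c satisfies 1 ≤ a ≤ b automatically), giving c − ⌈(786 − c)/2⌉ + 1 choices.
Summing over c: 1 + 2 + 4 + 5 + … + 194 + 196  (131 terms, c = 262, …, 392) = 12871
Check (closed form: nearest integer to p²/48 for even p, (p+3)²/48 for odd p): 786²/48 = 617796/48 ≈ 12870.75 → 12871

12871 triangles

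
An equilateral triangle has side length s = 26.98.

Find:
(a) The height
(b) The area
(a) The height splits the triangle into two 30-60-90 halves: h = s·√3/2 = 26.98·1.73205/2 ≈ 46.7307/2 ≈ 23.3654
(b) Area = (√3/4)·s² = (√3/4)·26.98² = (√3/4)·727.9204 ≈ 0.433013·727.9204 ≈ 315.199

Height = 23.37, Area = 315.2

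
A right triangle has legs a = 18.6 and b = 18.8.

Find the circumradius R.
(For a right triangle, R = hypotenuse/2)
Hypotenuse c = √(a² + b²) = √(345.96 + 353.44) = √699.4 ≈ 26.4462
R = c/2 ≈ 26.4462/2 ≈ 13.2231

R = 13.22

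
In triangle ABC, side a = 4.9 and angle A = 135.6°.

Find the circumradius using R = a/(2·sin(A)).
R = a/(2·sin(A)) = 4.9/(2·sin(135.6°))
sin(135.6°) ≈ 0.699663
R ≈ 4.9/(2·0.699663) = 4.9/1.39933 ≈ 3.50168

R = 3.502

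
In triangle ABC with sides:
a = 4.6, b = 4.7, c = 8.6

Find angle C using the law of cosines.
c² = a² + b² − 2ab·cos(C)  ⇒  cos(C) = (a² + b² − c²)/(2ab)
cos(C) = (4.6² + 4.7² − 8.6²)/(2·4.6·4.7) = (21.16 + 22.09 − 73.96)/43.24 = -30.71/43.24 ≈ -0.710222
C = arccos(-0.710222) ≈ 135.253°

C = 135.3°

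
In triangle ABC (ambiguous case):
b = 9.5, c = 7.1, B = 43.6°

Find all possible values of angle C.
b/sin(B) = c/sin(C)  ⇒  sin(C) = c·sin(B)/b = 7.1·sin(43.6°)/9.5
sin(43.6°) ≈ 0.68962
sin(C) ≈ 7.1·0.68962/9.5 ≈ 4.8963/9.5 ≈ 0.5154
Candidate 1: C₁ = arcsin(0.5154) ≈ 31.0242°  →  A = 180° − 43.6° − 31.0242° ≈ 105.376° > 0, valid
Candidate 2: C₂ = 180° − C₁ ≈ 148.976°  →  A = 180° − 43.6° − 148.976° ≈ -12.5758° ≤ 0, not a valid triangle

C = 31.02° (one solution)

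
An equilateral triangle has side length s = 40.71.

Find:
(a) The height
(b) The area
(a) The height splits the triangle into two 30-60-90 halves: h = s·√3/2 = 40.71·1.73205/2 ≈ 70.5118/2 ≈ 35.2559
(b) Area = (√3/4)·s² = (√3/4)·40.71² = (√3/4)·1657.3041 ≈ 0.433013·1657.3041 ≈ 717.634

Height = 35.26, Area = 717.6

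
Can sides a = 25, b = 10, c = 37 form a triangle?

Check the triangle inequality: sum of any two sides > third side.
a + b vs c: 25 + 10 = 35 ≤ 37  ✗
a + c vs b: 25 + 37 = 62 > 10  ✓
b + c vs a: 10 + 37 = 47 > 25  ✓

No: 25 + 10 = 35 is not > 37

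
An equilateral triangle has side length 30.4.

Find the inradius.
r = Area/s with s the semi-perimeter.
Area = (√3/4)·30.4² = (√3/4)·924.16 ≈ 0.433013·924.16 ≈ 400.173
s = 3·30.4/2 = 45.6
r ≈ 400.173/45.6 ≈ 8.77572
(Equivalently r = side/(2√3) = 30.4/3.4641 ≈ 8.77572.)

r = 8.776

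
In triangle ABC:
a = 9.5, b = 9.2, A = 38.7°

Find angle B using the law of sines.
a/sin(A) = b/sin(B)  ⇒  sin(B) = b·sin(A)/a = 9.2·sin(38.7°)/9.5
sin(38.7°) ≈ 0.625243
sin(B) ≈ 9.2·0.625243/9.5 ≈ 5.75223/9.5 ≈ 0.605498
B = arcsin(0.605498) ≈ 37.2647°
(Since b ≤ a we need B ≤ A, so the obtuse alternative 180° − 37.2647° ≈ 142.735° is rejected.)

B = 37.26°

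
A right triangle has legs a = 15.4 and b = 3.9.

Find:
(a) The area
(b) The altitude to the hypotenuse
(a) The legs are perpendicular, so Area = ½·a·b = ½·15.4·3.9 = ½·60.06 = 30.03
(b) Hypotenuse c = √(a² + b²) = √(237.16 + 15.21) = √252.37 ≈ 15.8862
    Area = ½·c·h_c  ⇒  h_c = 2·Area/c = 60.06/15.8862 ≈ 3.78065

Area = 30.03, h_c = 3.781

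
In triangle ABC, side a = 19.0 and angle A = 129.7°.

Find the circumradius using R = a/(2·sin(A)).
R = a/(2·sin(A)) = 19.0/(2·sin(129.7°))
sin(129.7°) ≈ 0.7694
R ≈ 19.0/(2·0.7694) = 19.0/1.5388 ≈ 12.3473

R = 12.35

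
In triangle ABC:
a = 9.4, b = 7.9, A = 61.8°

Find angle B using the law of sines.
a/sin(A) = b/sin(B)  ⇒  sin(B) = b·sin(A)/a = 7.9·sin(61.8°)/9.4
sin(61.8°) ≈ 0.881303
sin(B) ≈ 7.9·0.881303/9.4 ≈ 6.9623/9.4 ≈ 0.74067
B = arcsin(0.74067) ≈ 47.7885°
(Since b ≤ a we need B ≤ A, so the obtuse alternative 180° − 47.7885° ≈ 132.211° is rejected.)

B = 47.79°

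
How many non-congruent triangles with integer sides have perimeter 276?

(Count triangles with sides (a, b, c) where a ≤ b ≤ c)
Let a ≤ b ≤ c with a + b + c = 276. The only binding inequality is a + b > c, i.e. 276 − c > c, so c < 276/2; and c ≥ 276/3 since c is the largest side.
So 92 ≤ c ≤ 137. For each c, b runs from ⌈(276 − c)/2⌉ up to c (then a = 276 − b − c satisfies 1 ≤ a ≤ b automatically), giving c − ⌈(276 − c)/2⌉ + 1 choices.
Summing over c: 1 + 2 + 4 + 5 + … + 67 + 68  (46 terms, c = 92, …, 137) = 1587
Check (closed form: nearest integer to p²/48 for even p, (p+3)²/48 for odd p): 276²/48 = 76176/48 ≈ 1587.00 → 1587

1587 triangles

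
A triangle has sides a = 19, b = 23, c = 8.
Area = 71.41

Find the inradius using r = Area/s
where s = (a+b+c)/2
s = (19 + 23 + 8)/2 = 50/2 = 25
r = Area/s = 71.41/25 ≈ 2.8564

r = 2.856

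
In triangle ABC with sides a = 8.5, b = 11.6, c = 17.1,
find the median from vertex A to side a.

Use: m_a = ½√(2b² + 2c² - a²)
m_a = ½√(2·11.6² + 2·17.1² − 8.5²) = ½√(2·134.56 + 2·292.41 − 72.25) = ½√(269.12 + 584.82 − 72.25) = ½√781.69
√781.69 ≈ 27.9587, so m_a ≈ 13.9794

m_a = 13.98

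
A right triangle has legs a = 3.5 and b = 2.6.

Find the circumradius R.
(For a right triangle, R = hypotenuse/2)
Hypotenuse c = √(a² + b²) = √(12.25 + 6.76) = √19.01 ≈ 4.36005
R = c/2 ≈ 4.36005/2 ≈ 2.18002

R = 2.18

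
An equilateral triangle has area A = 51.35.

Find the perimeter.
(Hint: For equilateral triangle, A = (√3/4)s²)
A = (√3/4)s²  ⇒  s² = 4A/√3 = 4·51.35/√3 = 205.4/1.73205 ≈ 118.588
s ≈ √118.588 ≈ 10.8898
Perimeter = 3s ≈ 3·10.8898 ≈ 32.6694

Perimeter = 32.67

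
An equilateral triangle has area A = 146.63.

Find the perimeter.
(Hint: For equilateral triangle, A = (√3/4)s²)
A = (√3/4)s²  ⇒  s² = 4A/√3 = 4·146.63/√3 = 586.52/1.73205 ≈ 338.627
s ≈ √338.627 ≈ 18.4018
Perimeter = 3s ≈ 3·18.4018 ≈ 55.2055

Perimeter = 55.21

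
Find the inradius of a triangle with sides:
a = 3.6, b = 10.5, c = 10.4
r = Area/s where s is the semi-perimeter.
s = (3.6 + 10.5 + 10.4)/2 = 24.5/2 = 12.25
Area = √(s(s−a)(s−b)(s−c)) = √(12.25·8.65·1.75·1.85) ≈ √343.054 ≈ 18.5217
r ≈ 18.5217/12.25 ≈ 1.51198

r = 1.512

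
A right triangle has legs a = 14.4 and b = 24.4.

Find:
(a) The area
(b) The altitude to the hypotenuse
(a) The legs are perpendicular, so Area = ½·a·b = ½·14.4·24.4 = ½·351.36 = 175.68
(b) Hypotenuse c = √(a² + b²) = √(207.36 + 595.36) = √802.72 ≈ 28.3323
    Area = ½·c·h_c  ⇒  h_c = 2·Area/c = 351.36/28.3323 ≈ 12.4014

Area = 175.68, h_c = 12.4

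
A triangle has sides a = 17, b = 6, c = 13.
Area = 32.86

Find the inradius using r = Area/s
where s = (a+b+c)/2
s = (17 + 6 + 13)/2 = 36/2 = 18
r = Area/s = 32.86/18 ≈ 1.82556

r = 1.826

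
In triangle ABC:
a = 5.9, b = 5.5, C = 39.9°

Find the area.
Two sides and the included angle (SAS): A = ½·a·b·sin(C) = ½·5.9·5.5·sin(39.9°)
sin(39.9°) ≈ 0.64145
A ≈ ½·32.45·0.64145 = 16.225·0.64145 ≈ 10.4075

Area = 10.41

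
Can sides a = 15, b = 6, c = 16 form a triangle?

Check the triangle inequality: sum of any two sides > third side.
a + b vs c: 15 + 6 = 21 > 16  ✓
a + c vs b: 15 + 16 = 31 > 6  ✓
b + c vs a: 6 + 16 = 22 > 15  ✓

Yes, triangle inequality satisfied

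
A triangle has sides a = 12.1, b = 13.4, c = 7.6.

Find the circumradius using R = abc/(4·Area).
First find the area with Heron's formula.
s = (12.1 + 13.4 + 7.6)/2 = 16.55
Area = √(s(s−a)(s−b)(s−c)) = √(16.55·4.45·3.15·8.95) ≈ √2076.31 ≈ 45.5665
abc = 12.1·13.4·7.6 = 1232.264
R = abc/(4·Area) ≈ 1232.264/(4·45.5665) = 1232.264/182.266 ≈ 6.7608

R = 6.761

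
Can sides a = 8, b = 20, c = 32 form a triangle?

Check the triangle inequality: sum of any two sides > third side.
a + b vs c: 8 + 20 = 28 ≤ 32  ✗
a + c vs b: 8 + 32 = 40 > 20  ✓
b + c vs a: 20 + 32 = 52 > 8  ✓

No: 8 + 20 = 28 is not > 32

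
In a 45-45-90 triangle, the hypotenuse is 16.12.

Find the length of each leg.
In a 45-45-90 triangle hypotenuse = leg·√2, so leg = hypotenuse/√2.
Leg = 16.12/√2 ≈ 16.12/1.41421 ≈ 11.3986

Each leg = 11.4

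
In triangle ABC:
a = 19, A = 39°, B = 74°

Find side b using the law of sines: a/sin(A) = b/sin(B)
a/sin(A) = b/sin(B)  ⇒  b = a·sin(B)/sin(A) = 19·sin(74°)/sin(39°)
sin(74°) ≈ 0.961262, sin(39°) ≈ 0.62932
b ≈ 19·0.961262/0.62932 ≈ 18.264/0.62932 ≈ 29.0217

b = 29.02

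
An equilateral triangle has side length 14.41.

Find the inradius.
r = Area/s with s the semi-perimeter.
Area = (√3/4)·14.41² = (√3/4)·207.6481 ≈ 0.433013·207.6481 ≈ 89.9143
s = 3·14.41/2 = 21.615
r ≈ 89.9143/21.615 ≈ 4.15981
(Equivalently r = side/(2√3) = 14.41/3.4641 ≈ 4.15981.)

r = 4.16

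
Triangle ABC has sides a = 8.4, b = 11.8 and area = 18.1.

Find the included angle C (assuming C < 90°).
Area = ½·a·b·sin(C)  ⇒  sin(C) = 2·Area/(a·b) = 2·18.1/(8.4·11.8) = 36.2/99.12 ≈ 0.365214
C = arcsin(0.365214) ≈ 21.4207° (taking the acute solution since C < 90°)

C = 21.42°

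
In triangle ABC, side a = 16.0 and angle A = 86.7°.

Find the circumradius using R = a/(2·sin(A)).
R = a/(2·sin(A)) = 16.0/(2·sin(86.7°))
sin(86.7°) ≈ 0.998342
R ≈ 16.0/(2·0.998342) = 16.0/1.99668 ≈ 8.01329

R = 8.013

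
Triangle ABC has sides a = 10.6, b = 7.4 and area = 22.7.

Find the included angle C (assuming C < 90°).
Area = ½·a·b·sin(C)  ⇒  sin(C) = 2·Area/(a·b) = 2·22.7/(10.6·7.4) = 45.4/78.44 ≈ 0.578786
C = arcsin(0.578786) ≈ 35.3652° (taking the acute solution since C < 90°)

C = 35.37°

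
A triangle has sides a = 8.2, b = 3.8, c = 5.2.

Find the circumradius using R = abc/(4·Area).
First find the area with Heron's formula.
s = (8.2 + 3.8 + 5.2)/2 = 8.6
Area = √(s(s−a)(s−b)(s−c)) = √(8.6·0.4·4.8·3.4) ≈ √56.1408 ≈ 7.49272
abc = 8.2·3.8·5.2 = 162.032
R = abc/(4·Area) ≈ 162.032/(4·7.49272) = 162.032/29.9709 ≈ 5.40632

R = 5.406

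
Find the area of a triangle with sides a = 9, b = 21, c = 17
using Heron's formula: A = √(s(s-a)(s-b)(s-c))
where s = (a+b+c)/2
s = (9 + 21 + 17)/2 = 47/2 = 23.5
s − a = 14.5, s − b = 2.5, s − c = 6.5
s(s−a)(s−b)(s−c) = 23.5·14.5·2.5·6.5 = 5537.1875
Area = √5537.1875 ≈ 74.4123

s = 23.5, Area = 74.41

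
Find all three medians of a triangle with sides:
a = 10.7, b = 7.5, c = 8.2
Median formula: m_a = ½√(2b² + 2c² − a²) (and cyclically). a² = 114.49, b² = 56.25, c² = 67.24.
m_a = ½√(2·56.25 + 2·67.24 − 114.49) = ½√132.49 ≈ ½·11.5104 ≈ 5.75522
m_b = ½√(2·114.49 + 2·67.24 − 56.25) = ½√307.21 ≈ ½·17.5274 ≈ 8.7637
m_c = ½√(2·114.49 + 2·56.25 − 67.24) = ½√274.24 ≈ ½·16.5602 ≈ 8.2801

m_a = 5.755, m_b = 8.764, m_c = 8.28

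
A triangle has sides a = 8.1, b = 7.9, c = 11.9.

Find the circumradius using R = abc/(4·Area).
First find the area with Heron's formula.
s = (8.1 + 7.9 + 11.9)/2 = 13.95
Area = √(s(s−a)(s−b)(s−c)) = √(13.95·5.85·6.05·2.05) ≈ √1012.14 ≈ 31.8141
abc = 8.1·7.9·11.9 = 761.481
R = abc/(4·Area) ≈ 761.481/(4·31.8141) = 761.481/127.256 ≈ 5.98383

R = 5.984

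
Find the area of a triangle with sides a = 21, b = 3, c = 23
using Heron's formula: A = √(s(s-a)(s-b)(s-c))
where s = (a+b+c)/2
s = (21 + 3 + 23)/2 = 47/2 = 23.5
s − a = 2.5, s − b = 20.5, s − c = 0.5
s(s−a)(s−b)(s−c) = 23.5·2.5·20.5·0.5 = 602.1875
Area = √602.1875 ≈ 24.5395

s = 23.5, Area = 24.54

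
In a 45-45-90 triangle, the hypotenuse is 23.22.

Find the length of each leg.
In a 45-45-90 triangle hypotenuse = leg·√2, so leg = hypotenuse/√2.
Leg = 23.22/√2 ≈ 23.22/1.41421 ≈ 16.419

Each leg = 16.42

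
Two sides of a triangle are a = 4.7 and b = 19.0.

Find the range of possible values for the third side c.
Triangle inequality: |a − b| < c < a + b
|a − b| = |4.7 − 19.0| = 14.3
a + b = 4.7 + 19.0 = 23.7

14.3 < c < 23.7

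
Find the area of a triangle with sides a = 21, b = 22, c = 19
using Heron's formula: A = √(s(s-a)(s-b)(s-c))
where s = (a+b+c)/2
s = (21 + 22 + 19)/2 = 62/2 = 31
s − a = 10, s − b = 9, s − c = 12
s(s−a)(s−b)(s−c) = 31·10·9·12 = 33480
Area = √33480 ≈ 182.975

s = 31.0, Area = 183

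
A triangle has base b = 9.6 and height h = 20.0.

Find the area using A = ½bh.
A = ½·b·h = ½·9.6·20.0 = ½·192 = 96

Area = 96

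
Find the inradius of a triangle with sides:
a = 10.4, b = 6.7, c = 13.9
r = Area/s where s is the semi-perimeter.
s = (10.4 + 6.7 + 13.9)/2 = 31/2 = 15.5
Area = √(s(s−a)(s−b)(s−c)) = √(15.5·5.1·8.8·1.6) ≈ √1113.02 ≈ 33.362
r ≈ 33.362/15.5 ≈ 2.15239

r = 2.152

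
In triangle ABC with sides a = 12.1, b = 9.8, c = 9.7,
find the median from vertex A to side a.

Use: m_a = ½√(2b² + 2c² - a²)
m_a = ½√(2·9.8² + 2·9.7² − 12.1²) = ½√(2·96.04 + 2·94.09 − 146.41) = ½√(192.08 + 188.18 − 146.41) = ½√233.85
√233.85 ≈ 15.2922, so m_a ≈ 7.64608

m_a = 7.646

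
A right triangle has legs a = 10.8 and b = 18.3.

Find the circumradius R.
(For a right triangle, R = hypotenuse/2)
Hypotenuse c = √(a² + b²) = √(116.64 + 334.89) = √451.53 ≈ 21.2492
R = c/2 ≈ 21.2492/2 ≈ 10.6246

R = 10.62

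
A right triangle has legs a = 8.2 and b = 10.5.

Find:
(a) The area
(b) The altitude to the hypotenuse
(a) The legs are perpendicular, so Area = ½·a·b = ½·8.2·10.5 = ½·86.1 = 43.05
(b) Hypotenuse c = √(a² + b²) = √(67.24 + 110.25) = √177.49 ≈ 13.3225
    Area = ½·c·h_c  ⇒  h_c = 2·Area/c = 86.1/13.3225 ≈ 6.46273

Area = 43.05, h_c = 6.463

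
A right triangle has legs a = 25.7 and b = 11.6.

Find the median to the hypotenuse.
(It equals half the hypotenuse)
Hypotenuse c = √(a² + b²) = √(660.49 + 134.56) = √795.05 ≈ 28.1966
Median to hypotenuse = c/2 ≈ 28.1966/2 ≈ 14.0983

Median = 14.1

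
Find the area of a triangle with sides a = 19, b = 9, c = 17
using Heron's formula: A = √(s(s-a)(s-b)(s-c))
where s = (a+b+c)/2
s = (19 + 9 + 17)/2 = 45/2 = 22.5
s − a = 3.5, s − b = 13.5, s − c = 5.5
s(s−a)(s−b)(s−c) = 22.5·3.5·13.5·5.5 = 5847.1875
Area = √5847.1875 ≈ 76.4669

s = 22.5, Area = 76.47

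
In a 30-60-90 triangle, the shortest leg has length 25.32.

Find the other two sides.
In a 30-60-90 triangle the sides are in ratio 1 : √3 : 2 (short leg : long leg : hypotenuse).
Long leg = 25.32·√3 ≈ 25.32·1.73205 ≈ 43.8555
Hypotenuse = 2·25.32 = 50.64

Long leg = 25.32√3 = 43.86, Hypotenuse = 50.64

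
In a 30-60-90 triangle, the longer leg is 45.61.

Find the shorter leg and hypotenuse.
In a 30-60-90 triangle the sides are in ratio 1 : √3 : 2, so short leg = long leg/√3 and hypotenuse = 2·(short leg).
Short leg = 45.61/√3 ≈ 45.61/1.73205 ≈ 26.3329
Hypotenuse = 2·26.3329 ≈ 52.6659

Short leg = 26.33, Hypotenuse = 52.67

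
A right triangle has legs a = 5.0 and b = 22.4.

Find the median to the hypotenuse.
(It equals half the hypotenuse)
Hypotenuse c = √(a² + b²) = √(25 + 501.76) = √526.76 ≈ 22.9513
Median to hypotenuse = c/2 ≈ 22.9513/2 ≈ 11.4756

Median = 11.48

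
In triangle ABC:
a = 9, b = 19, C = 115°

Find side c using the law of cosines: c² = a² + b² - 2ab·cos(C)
c² = 9² + 19² − 2·9·19·cos(115°)
cos(115°) ≈ -0.422618
c² ≈ 81 + 361 − 342·(-0.422618) ≈ 442 + 144.535 ≈ 586.535
c ≈ √586.535 ≈ 24.2185

c = 24.22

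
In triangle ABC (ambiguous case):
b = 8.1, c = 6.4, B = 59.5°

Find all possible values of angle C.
b/sin(B) = c/sin(C)  ⇒  sin(C) = c·sin(B)/b = 6.4·sin(59.5°)/8.1
sin(59.5°) ≈ 0.861629
sin(C) ≈ 6.4·0.861629/8.1 ≈ 5.51443/8.1 ≈ 0.680793
Candidate 1: C₁ = arcsin(0.680793) ≈ 42.9057°  →  A = 180° − 59.5° − 42.9057° ≈ 77.5943° > 0, valid
Candidate 2: C₂ = 180° − C₁ ≈ 137.094°  →  A = 180° − 59.5° − 137.094° ≈ -16.5943° ≤ 0, not a valid triangle

C = 42.91° (one solution)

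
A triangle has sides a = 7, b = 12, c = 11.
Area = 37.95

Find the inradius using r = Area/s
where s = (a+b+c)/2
s = (7 + 12 + 11)/2 = 30/2 = 15
r = Area/s = 37.95/15 ≈ 2.53

r = 2.53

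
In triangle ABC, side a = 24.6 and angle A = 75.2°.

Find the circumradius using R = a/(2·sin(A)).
R = a/(2·sin(A)) = 24.6/(2·sin(75.2°))
sin(75.2°) ≈ 0.966823
R ≈ 24.6/(2·0.966823) = 24.6/1.93365 ≈ 12.7221

R = 12.72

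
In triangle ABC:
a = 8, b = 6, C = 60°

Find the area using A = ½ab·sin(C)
A = ½·a·b·sin(C) = ½·8·6·sin(60°)
sin(60°) ≈ 0.866025
A ≈ ½·48·0.866025 = 24·0.866025 ≈ 20.7846

Area = 20.78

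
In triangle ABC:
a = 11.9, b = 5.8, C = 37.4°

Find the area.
Two sides and the included angle (SAS): A = ½·a·b·sin(C) = ½·11.9·5.8·sin(37.4°)
sin(37.4°) ≈ 0.607376
A ≈ ½·69.02·0.607376 = 34.51·0.607376 ≈ 20.9605

Area = 20.96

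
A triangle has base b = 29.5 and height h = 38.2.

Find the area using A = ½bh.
A = ½·b·h = ½·29.5·38.2 = ½·1126.9 = 563.45

Area = 563.45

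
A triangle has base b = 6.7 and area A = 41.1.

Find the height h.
A = ½·b·h  ⇒  h = 2A/b = 2·41.1/6.7 = 82.2/6.7 ≈ 12.2687

h = 12.27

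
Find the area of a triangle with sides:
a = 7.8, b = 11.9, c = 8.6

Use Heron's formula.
s = (7.8 + 11.9 + 8.6)/2 = 28.3/2 = 14.15
s − a = 6.35, s − b = 2.25, s − c = 5.55
s(s−a)(s−b)(s−c) = 14.15·6.35·2.25·5.55 ≈ 1122.03
Area = √1122.03 ≈ 33.4968

Area = 33.5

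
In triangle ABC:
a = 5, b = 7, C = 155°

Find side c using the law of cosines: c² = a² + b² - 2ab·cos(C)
c² = 5² + 7² − 2·5·7·cos(155°)
cos(155°) ≈ -0.906308
c² ≈ 25 + 49 − 70·(-0.906308) ≈ 74 + 63.4415 ≈ 137.442
c ≈ √137.442 ≈ 11.7235

c = 11.72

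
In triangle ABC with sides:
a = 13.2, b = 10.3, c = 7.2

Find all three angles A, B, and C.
Law of cosines for each angle (a² = 174.24, b² = 106.09, c² = 51.84):
cos(A) = (b² + c² − a²)/(2bc) = (106.09 + 51.84 − 174.24)/(2·10.3·7.2) = -16.31/148.32 ≈ -0.109965  ⇒  A ≈ 96.3133°
cos(B) = (a² + c² − b²)/(2ac) = (174.24 + 51.84 − 106.09)/(2·13.2·7.2) = 119.99/190.08 ≈ 0.631261  ⇒  B ≈ 50.8568°
cos(C) = (a² + b² − c²)/(2ab) = (174.24 + 106.09 − 51.84)/(2·13.2·10.3) = 228.49/271.92 ≈ 0.840284  ⇒  C ≈ 32.8299°
Check: A + B + C ≈ 180°

A = 96.31°, B = 50.86°, C = 32.83°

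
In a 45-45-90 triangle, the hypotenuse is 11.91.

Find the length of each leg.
In a 45-45-90 triangle hypotenuse = leg·√2, so leg = hypotenuse/√2.
Leg = 11.91/√2 ≈ 11.91/1.41421 ≈ 8.42164

Each leg = 8.422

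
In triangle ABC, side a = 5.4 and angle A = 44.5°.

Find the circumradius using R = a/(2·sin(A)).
R = a/(2·sin(A)) = 5.4/(2·sin(44.5°))
sin(44.5°) ≈ 0.700909
R ≈ 5.4/(2·0.700909) = 5.4/1.40182 ≈ 3.85214

R = 3.852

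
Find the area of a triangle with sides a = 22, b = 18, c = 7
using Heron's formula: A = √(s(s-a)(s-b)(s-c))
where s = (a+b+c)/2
s = (22 + 18 + 7)/2 = 47/2 = 23.5
s − a = 1.5, s − b = 5.5, s − c = 16.5
s(s−a)(s−b)(s−c) = 23.5·1.5·5.5·16.5 = 3198.9375
Area = √3198.9375 ≈ 56.5592

s = 23.5, Area = 56.56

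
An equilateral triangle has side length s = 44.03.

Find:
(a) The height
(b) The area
(a) The height splits the triangle into two 30-60-90 halves: h = s·√3/2 = 44.03·1.73205/2 ≈ 76.2622/2 ≈ 38.1311
(b) Area = (√3/4)·s² = (√3/4)·44.03² = (√3/4)·1938.6409 ≈ 0.433013·1938.6409 ≈ 839.456

Height = 38.13, Area = 839.5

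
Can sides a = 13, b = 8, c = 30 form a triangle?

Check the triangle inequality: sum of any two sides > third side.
a + b vs c: 13 + 8 = 21 ≤ 30  ✗
a + c vs b: 13 + 30 = 43 > 8  ✓
b + c vs a: 8 + 30 = 38 > 13  ✓

No: 13 + 8 = 21 is not > 30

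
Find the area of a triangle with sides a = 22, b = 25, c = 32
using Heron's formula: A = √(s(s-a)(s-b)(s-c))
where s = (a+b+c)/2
s = (22 + 25 + 32)/2 = 79/2 = 39.5
s − a = 17.5, s − b = 14.5, s − c = 7.5
s(s−a)(s−b)(s−c) = 39.5·17.5·14.5·7.5 = 75173.4375
Area = √75173.4375 ≈ 274.178

s = 39.5, Area = 274.2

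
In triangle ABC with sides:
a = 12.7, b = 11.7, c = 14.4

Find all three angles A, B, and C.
Law of cosines for each angle (a² = 161.29, b² = 136.89, c² = 207.36):
cos(A) = (b² + c² − a²)/(2bc) = (136.89 + 207.36 − 161.29)/(2·11.7·14.4) = 182.96/336.96 ≈ 0.542972  ⇒  A ≈ 57.1138°
cos(B) = (a² + c² − b²)/(2ac) = (161.29 + 207.36 − 136.89)/(2·12.7·14.4) = 231.76/365.76 ≈ 0.63364  ⇒  B ≈ 50.6808°
cos(C) = (a² + b² − c²)/(2ab) = (161.29 + 136.89 − 207.36)/(2·12.7·11.7) = 90.82/297.18 ≈ 0.305606  ⇒  C ≈ 72.2054°
Check: A + B + C ≈ 180°

A = 57.11°, B = 50.68°, C = 72.21°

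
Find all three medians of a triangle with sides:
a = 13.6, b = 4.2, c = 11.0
Median formula: m_a = ½√(2b² + 2c² − a²) (and cyclically). a² = 184.96, b² = 17.64, c² = 121.
m_a = ½√(2·17.64 + 2·121 − 184.96) = ½√92.32 ≈ ½·9.60833 ≈ 4.80416
m_b = ½√(2·184.96 + 2·121 − 17.64) = ½√594.28 ≈ ½·24.3779 ≈ 12.1889
m_c = ½√(2·184.96 + 2·17.64 − 121) = ½√284.2 ≈ ½·16.8582 ≈ 8.42912

m_a = 4.804, m_b = 12.19, m_c = 8.429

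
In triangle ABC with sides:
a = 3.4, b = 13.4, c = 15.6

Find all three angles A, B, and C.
Law of cosines for each angle (a² = 11.56, b² = 179.56, c² = 243.36):
cos(A) = (b² + c² − a²)/(2bc) = (179.56 + 243.36 − 11.56)/(2·13.4·15.6) = 411.36/418.08 ≈ 0.983927  ⇒  A ≈ 10.2867°
cos(B) = (a² + c² − b²)/(2ac) = (11.56 + 243.36 − 179.56)/(2·3.4·15.6) = 75.36/106.08 ≈ 0.710407  ⇒  B ≈ 44.7319°
cos(C) = (a² + b² − c²)/(2ab) = (11.56 + 179.56 − 243.36)/(2·3.4·13.4) = -52.24/91.12 ≈ -0.57331  ⇒  C ≈ 124.981°
Check: A + B + C ≈ 180°

A = 10.29°, B = 44.73°, C = 125°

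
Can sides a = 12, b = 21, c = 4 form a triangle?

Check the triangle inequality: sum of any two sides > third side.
a + b vs c: 12 + 21 = 33 > 4  ✓
a + c vs b: 12 + 4 = 16 ≤ 21  ✗
b + c vs a: 21 + 4 = 25 > 12  ✓

No: 12 + 4 = 16 is not > 21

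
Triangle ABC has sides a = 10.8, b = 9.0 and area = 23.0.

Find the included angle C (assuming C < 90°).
Area = ½·a·b·sin(C)  ⇒  sin(C) = 2·Area/(a·b) = 2·23.0/(10.8·9.0) = 46/97.2 ≈ 0.473251
C = arcsin(0.473251) ≈ 28.2455° (taking the acute solution since C < 90°)

C = 28.25°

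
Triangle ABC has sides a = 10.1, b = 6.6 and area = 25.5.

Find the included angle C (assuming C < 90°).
Area = ½·a·b·sin(C)  ⇒  sin(C) = 2·Area/(a·b) = 2·25.5/(10.1·6.6) = 51/66.66 ≈ 0.765077
C = arcsin(0.765077) ≈ 49.9138° (taking the acute solution since C < 90°)

C = 49.91°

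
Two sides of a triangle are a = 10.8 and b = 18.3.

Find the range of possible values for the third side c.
Triangle inequality: |a − b| < c < a + b
|a − b| = |10.8 − 18.3| = 7.5
a + b = 10.8 + 18.3 = 29.1

7.5 < c < 29.1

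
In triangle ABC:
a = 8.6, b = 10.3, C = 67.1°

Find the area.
Two sides and the included angle (SAS): A = ½·a·b·sin(C) = ½·8.6·10.3·sin(67.1°)
sin(67.1°) ≈ 0.921185
A ≈ ½·88.58·0.921185 = 44.29·0.921185 ≈ 40.7993

Area = 40.8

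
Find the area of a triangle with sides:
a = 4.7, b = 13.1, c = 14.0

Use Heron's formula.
s = (4.7 + 13.1 + 14.0)/2 = 31.8/2 = 15.9
s − a = 11.2, s − b = 2.8, s − c = 1.9
s(s−a)(s−b)(s−c) = 15.9·11.2·2.8·1.9 ≈ 947.386
Area = √947.386 ≈ 30.7796

Area = 30.78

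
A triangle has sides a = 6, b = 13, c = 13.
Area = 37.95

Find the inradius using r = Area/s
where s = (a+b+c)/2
s = (6 + 13 + 13)/2 = 32/2 = 16
r = Area/s = 37.95/16 ≈ 2.37188

r = 2.372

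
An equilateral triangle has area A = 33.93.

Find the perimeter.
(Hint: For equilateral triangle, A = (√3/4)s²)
A = (√3/4)s²  ⇒  s² = 4A/√3 = 4·33.93/√3 = 135.72/1.73205 ≈ 78.358
s ≈ √78.358 ≈ 8.852
Perimeter = 3s ≈ 3·8.852 ≈ 26.556

Perimeter = 26.56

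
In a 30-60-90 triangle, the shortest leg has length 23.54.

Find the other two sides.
In a 30-60-90 triangle the sides are in ratio 1 : √3 : 2 (short leg : long leg : hypotenuse).
Long leg = 23.54·√3 ≈ 23.54·1.73205 ≈ 40.7725
Hypotenuse = 2·23.54 = 47.08

Long leg = 23.54√3 = 40.77, Hypotenuse = 47.08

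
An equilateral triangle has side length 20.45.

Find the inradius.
r = Area/s with s the semi-perimeter.
Area = (√3/4)·20.45² = (√3/4)·418.2025 ≈ 0.433013·418.2025 ≈ 181.087
s = 3·20.45/2 = 30.675
r ≈ 181.087/30.675 ≈ 5.90341
(Equivalently r = side/(2√3) = 20.45/3.4641 ≈ 5.90341.)

r = 5.903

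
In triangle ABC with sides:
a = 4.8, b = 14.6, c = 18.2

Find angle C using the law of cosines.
c² = a² + b² − 2ab·cos(C)  ⇒  cos(C) = (a² + b² − c²)/(2ab)
cos(C) = (4.8² + 14.6² − 18.2²)/(2·4.8·14.6) = (23.04 + 213.16 − 331.24)/140.16 = -95.04/140.16 ≈ -0.678082
C = arccos(-0.678082) ≈ 132.694°

C = 132.7°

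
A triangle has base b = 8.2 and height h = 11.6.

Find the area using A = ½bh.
A = ½·b·h = ½·8.2·11.6 = ½·95.12 = 47.56

Area = 47.56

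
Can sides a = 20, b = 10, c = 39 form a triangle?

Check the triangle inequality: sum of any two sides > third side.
a + b vs c: 20 + 10 = 30 ≤ 39  ✗
a + c vs b: 20 + 39 = 59 > 10  ✓
b + c vs a: 10 + 39 = 49 > 20  ✓

No: 20 + 10 = 30 is not > 39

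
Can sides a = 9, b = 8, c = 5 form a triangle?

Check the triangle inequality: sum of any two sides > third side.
a + b vs c: 9 + 8 = 17 > 5  ✓
a + c vs b: 9 + 5 = 14 > 8  ✓
b + c vs a: 8 + 5 = 13 > 9  ✓

Yes, triangle inequality satisfied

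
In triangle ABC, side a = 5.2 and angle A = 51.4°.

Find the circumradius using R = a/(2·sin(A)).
R = a/(2·sin(A)) = 5.2/(2·sin(51.4°))
sin(51.4°) ≈ 0.78152
R ≈ 5.2/(2·0.78152) = 5.2/1.56304 ≈ 3.32685

R = 3.327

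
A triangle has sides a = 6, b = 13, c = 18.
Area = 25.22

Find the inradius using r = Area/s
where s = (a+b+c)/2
s = (6 + 13 + 18)/2 = 37/2 = 18.5
r = Area/s = 25.22/18.5 ≈ 1.36324

r = 1.363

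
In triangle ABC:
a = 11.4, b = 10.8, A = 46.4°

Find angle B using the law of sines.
a/sin(A) = b/sin(B)  ⇒  sin(B) = b·sin(A)/a = 10.8·sin(46.4°)/11.4
sin(46.4°) ≈ 0.724172
sin(B) ≈ 10.8·0.724172/11.4 ≈ 7.82106/11.4 ≈ 0.686058
B = arcsin(0.686058) ≈ 43.3188°
(Since b ≤ a we need B ≤ A, so the obtuse alternative 180° − 43.3188° ≈ 136.681° is rejected.)

B = 43.32°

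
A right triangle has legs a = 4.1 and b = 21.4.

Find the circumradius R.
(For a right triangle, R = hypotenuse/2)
Hypotenuse c = √(a² + b²) = √(16.81 + 457.96) = √474.77 ≈ 21.7892
R = c/2 ≈ 21.7892/2 ≈ 10.8946

R = 10.89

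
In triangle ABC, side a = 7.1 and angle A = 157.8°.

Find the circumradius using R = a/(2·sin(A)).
R = a/(2·sin(A)) = 7.1/(2·sin(157.8°))
sin(157.8°) ≈ 0.377841
R ≈ 7.1/(2·0.377841) = 7.1/0.755682 ≈ 9.39549

R = 9.395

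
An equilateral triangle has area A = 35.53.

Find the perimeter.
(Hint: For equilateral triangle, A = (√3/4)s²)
A = (√3/4)s²  ⇒  s² = 4A/√3 = 4·35.53/√3 = 142.12/1.73205 ≈ 82.053
s ≈ √82.053 ≈ 9.05831
Perimeter = 3s ≈ 3·9.05831 ≈ 27.1749

Perimeter = 27.17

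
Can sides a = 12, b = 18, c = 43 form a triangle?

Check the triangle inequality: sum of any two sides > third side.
a + b vs c: 12 + 18 = 30 ≤ 43  ✗
a + c vs b: 12 + 43 = 55 > 18  ✓
b + c vs a: 18 + 43 = 61 > 12  ✓

No: 12 + 18 = 30 is not > 43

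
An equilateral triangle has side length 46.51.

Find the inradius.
r = Area/s with s the semi-perimeter.
Area = (√3/4)·46.51² = (√3/4)·2163.1801 ≈ 0.433013·2163.1801 ≈ 936.684
s = 3·46.51/2 = 69.765
r ≈ 936.684/69.765 ≈ 13.4263
(Equivalently r = side/(2√3) = 46.51/3.4641 ≈ 13.4263.)

r = 13.43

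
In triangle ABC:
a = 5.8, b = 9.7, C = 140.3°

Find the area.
Two sides and the included angle (SAS): A = ½·a·b·sin(C) = ½·5.8·9.7·sin(140.3°)
sin(140.3°) ≈ 0.638768
A ≈ ½·56.26·0.638768 = 28.13·0.638768 ≈ 17.9685

Area = 17.97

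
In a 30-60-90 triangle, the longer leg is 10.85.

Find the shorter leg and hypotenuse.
In a 30-60-90 triangle the sides are in ratio 1 : √3 : 2, so short leg = long leg/√3 and hypotenuse = 2·(short leg).
Short leg = 10.85/√3 ≈ 10.85/1.73205 ≈ 6.26425
Hypotenuse = 2·6.26425 ≈ 12.5285

Short leg = 6.264, Hypotenuse = 12.53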